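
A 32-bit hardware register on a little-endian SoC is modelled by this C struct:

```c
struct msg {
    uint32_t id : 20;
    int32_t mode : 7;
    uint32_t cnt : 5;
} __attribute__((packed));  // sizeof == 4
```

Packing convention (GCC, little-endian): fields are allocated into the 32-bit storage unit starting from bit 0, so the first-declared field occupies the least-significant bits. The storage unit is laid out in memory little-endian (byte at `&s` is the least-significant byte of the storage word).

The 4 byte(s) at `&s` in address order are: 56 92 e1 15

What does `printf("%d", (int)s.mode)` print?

[0]=0x56 [1]=0x92 [2]=0xe1 [3]=0x15 (little-endian) → word 0x15e19256
id [0+:20] = (word>>0) & 0xfffff = 102998
mode [20+:7] = (word>>20) & 0x7f = 94  ←
cnt [27+:5] = (word>>27) & 0x1f = 2
mode signed 7b, MSB=1: 94 - 128 = -34

-34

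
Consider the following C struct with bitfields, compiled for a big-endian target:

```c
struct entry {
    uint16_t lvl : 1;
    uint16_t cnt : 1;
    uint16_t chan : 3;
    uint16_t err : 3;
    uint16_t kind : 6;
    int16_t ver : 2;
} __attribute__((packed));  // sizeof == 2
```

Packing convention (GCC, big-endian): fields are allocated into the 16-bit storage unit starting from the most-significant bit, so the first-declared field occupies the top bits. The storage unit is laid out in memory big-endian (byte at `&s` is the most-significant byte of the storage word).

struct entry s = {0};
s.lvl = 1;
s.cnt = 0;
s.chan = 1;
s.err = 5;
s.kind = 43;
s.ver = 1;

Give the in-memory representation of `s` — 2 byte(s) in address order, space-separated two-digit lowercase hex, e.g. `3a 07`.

8d ad

[15+:1] lvl=1 & 0x1 = 0x1; word=0x8000
[14+:1] cnt=0 & 0x1 = 0x0; word=0x8000
[11+:3] chan=1 & 0x7 = 0x1; word=0x8800
[8+:3] err=5 & 0x7 = 0x5; word=0x8d00
[2+:6] kind=43 & 0x3f = 0x2b; word=0x8dac
[0+:2] ver=1 & 0x3 = 0x1; word=0x8dad
word = 0x8dad → big-endian bytes:
  [0]=0x8d  [1]=0xad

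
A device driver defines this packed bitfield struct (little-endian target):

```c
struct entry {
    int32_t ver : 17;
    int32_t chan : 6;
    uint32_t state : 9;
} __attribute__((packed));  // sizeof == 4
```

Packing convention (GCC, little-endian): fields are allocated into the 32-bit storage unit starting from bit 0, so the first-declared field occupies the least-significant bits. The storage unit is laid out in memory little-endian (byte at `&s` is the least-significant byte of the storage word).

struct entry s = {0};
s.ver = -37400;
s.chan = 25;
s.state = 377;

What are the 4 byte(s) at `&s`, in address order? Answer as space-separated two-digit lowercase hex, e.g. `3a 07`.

e8 6d b3 bc

ver:17 = -37400 → 0x16de8 << 0 → word 0x00016de8
chan:6 = 25 → 0x19 << 17 → word 0x00336de8
state:9 = 377 → 0x179 << 23 → word 0xbcb36de8
word = 0xbcb36de8 → little-endian bytes:
  [0]=0xe8  [1]=0x6d  [2]=0xb3  [3]=0xbc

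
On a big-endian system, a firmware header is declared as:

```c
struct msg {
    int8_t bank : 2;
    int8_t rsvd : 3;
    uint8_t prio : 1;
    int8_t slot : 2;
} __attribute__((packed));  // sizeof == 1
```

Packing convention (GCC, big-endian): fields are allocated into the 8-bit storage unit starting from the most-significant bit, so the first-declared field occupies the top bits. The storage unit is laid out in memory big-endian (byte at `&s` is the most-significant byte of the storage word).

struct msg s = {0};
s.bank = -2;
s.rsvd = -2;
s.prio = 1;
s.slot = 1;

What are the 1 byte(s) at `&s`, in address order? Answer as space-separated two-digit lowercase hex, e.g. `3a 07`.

bank:2 = -2 → 0x2 << 6 → word 0x80
rsvd:3 = -2 → 0x6 << 3 → word 0xb0
prio:1 = 1 → 0x1 << 2 → word 0xb4
slot:2 = 1 → 0x1 << 0 → word 0xb5
word = 0xb5 → big-endian bytes:
  [0]=0xb5

b5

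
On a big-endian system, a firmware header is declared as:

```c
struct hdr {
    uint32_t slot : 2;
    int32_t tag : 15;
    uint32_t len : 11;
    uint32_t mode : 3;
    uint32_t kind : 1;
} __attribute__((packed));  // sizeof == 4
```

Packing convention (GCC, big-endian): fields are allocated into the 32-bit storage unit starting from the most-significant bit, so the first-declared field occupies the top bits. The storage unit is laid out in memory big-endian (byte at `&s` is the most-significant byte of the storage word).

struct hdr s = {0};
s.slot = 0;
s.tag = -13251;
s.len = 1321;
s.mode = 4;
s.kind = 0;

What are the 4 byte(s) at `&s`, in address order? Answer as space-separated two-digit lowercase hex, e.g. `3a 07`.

26 1e d2 98

slot:2 = 0 → 0x0 << 30 → word 0x00000000
tag:15 = -13251 → 0x4c3d << 15 → word 0x261e8000
len:11 = 1321 → 0x529 << 4 → word 0x261ed290
mode:3 = 4 → 0x4 << 1 → word 0x261ed298
kind:1 = 0 → 0x0 << 0 → word 0x261ed298
word = 0x261ed298 → big-endian bytes:
  [0]=0x26  [1]=0x1e  [2]=0xd2  [3]=0x98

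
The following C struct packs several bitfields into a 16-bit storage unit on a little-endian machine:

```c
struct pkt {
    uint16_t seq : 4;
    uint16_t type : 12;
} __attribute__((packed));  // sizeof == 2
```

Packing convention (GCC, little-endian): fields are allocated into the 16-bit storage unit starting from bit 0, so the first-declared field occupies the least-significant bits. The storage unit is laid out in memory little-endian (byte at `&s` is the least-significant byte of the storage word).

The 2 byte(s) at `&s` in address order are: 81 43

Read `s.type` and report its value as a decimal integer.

1080

[0]=0x81 [1]=0x43 (little-endian) → word 0x4381
seq [0+:4] = (word>>0) & 0xf = 1
type [4+:12] = (word>>4) & 0xfff = 1080  ←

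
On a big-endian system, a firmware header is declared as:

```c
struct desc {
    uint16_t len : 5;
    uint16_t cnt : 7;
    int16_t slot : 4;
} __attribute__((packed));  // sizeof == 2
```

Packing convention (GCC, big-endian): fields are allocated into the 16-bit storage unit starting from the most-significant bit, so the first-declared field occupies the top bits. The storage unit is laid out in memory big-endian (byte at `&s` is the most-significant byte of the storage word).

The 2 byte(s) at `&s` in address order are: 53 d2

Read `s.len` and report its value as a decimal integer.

[0]=0x53 [1]=0xd2 (big-endian) → word 0x53d2
len [11+:5] = (word>>11) & 0x1f = 10  ←
cnt [4+:7] = (word>>4) & 0x7f = 61
slot [0+:4] = (word>>0) & 0xf = 2

10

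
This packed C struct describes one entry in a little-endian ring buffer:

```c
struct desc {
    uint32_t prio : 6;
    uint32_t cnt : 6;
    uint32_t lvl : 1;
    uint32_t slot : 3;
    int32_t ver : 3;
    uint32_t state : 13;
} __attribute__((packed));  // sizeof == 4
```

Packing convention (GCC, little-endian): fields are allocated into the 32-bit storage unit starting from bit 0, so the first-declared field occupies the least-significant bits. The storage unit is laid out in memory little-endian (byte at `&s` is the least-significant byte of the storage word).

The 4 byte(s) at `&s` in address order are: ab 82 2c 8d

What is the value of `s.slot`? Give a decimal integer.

4

[0]=0xab [1]=0x82 [2]=0x2c [3]=0x8d (little-endian) → word 0x8d2c82ab
prio [0+:6] = (word>>0) & 0x3f = 43
cnt [6+:6] = (word>>6) & 0x3f = 10
lvl [12+:1] = (word>>12) & 0x1 = 0
slot [13+:3] = (word>>13) & 0x7 = 4  ←
ver [16+:3] = (word>>16) & 0x7 = 4
state [19+:13] = (word>>19) & 0x1fff = 4517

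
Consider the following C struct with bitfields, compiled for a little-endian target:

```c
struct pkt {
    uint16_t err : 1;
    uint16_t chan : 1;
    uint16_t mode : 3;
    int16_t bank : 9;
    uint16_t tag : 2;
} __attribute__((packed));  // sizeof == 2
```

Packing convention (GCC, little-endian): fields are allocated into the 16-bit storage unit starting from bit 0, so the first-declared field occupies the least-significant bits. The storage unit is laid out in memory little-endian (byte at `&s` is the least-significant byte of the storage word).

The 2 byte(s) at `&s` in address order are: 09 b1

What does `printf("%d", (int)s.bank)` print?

-120

[0]=0x09 [1]=0xb1 (little-endian) → word 0xb109
err [0+:1] = (word>>0) & 0x1 = 1
chan [1+:1] = (word>>1) & 0x1 = 0
mode [2+:3] = (word>>2) & 0x7 = 2
bank [5+:9] = (word>>5) & 0x1ff = 392  ←
tag [14+:2] = (word>>14) & 0x3 = 2
bank signed 9b, MSB=1: 392 - 512 = -120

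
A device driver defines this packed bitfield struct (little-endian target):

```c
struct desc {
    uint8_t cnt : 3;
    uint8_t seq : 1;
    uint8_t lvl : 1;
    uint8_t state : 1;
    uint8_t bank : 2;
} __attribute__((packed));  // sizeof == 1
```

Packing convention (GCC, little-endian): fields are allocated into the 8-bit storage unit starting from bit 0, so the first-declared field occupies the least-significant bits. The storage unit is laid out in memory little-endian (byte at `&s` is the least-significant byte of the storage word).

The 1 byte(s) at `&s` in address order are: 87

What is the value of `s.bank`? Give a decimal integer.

[0]=0x87 (little-endian) → word 0x87
cnt [0+:3] = (word>>0) & 0x7 = 7
seq [3+:1] = (word>>3) & 0x1 = 0
lvl [4+:1] = (word>>4) & 0x1 = 0
state [5+:1] = (word>>5) & 0x1 = 0
bank [6+:2] = (word>>6) & 0x3 = 2  ←

2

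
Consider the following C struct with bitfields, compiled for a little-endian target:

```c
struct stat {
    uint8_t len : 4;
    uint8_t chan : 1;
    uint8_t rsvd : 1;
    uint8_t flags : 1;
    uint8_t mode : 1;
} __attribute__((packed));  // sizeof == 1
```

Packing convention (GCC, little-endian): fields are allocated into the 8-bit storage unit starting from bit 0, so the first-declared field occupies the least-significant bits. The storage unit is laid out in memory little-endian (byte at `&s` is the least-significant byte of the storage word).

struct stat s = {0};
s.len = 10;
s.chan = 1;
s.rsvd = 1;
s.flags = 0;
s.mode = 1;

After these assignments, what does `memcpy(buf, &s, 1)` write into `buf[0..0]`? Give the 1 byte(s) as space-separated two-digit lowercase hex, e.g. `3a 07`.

ba

len (4b) val=10 bits=0xa at bit 0: 0x0a
chan (1b) val=1 bits=0x1 at bit 4: 0x1a
rsvd (1b) val=1 bits=0x1 at bit 5: 0x3a
flags (1b) val=0 bits=0x0 at bit 6: 0x3a
mode (1b) val=1 bits=0x1 at bit 7: 0xba
word = 0xba → little-endian bytes:
  [0]=0xba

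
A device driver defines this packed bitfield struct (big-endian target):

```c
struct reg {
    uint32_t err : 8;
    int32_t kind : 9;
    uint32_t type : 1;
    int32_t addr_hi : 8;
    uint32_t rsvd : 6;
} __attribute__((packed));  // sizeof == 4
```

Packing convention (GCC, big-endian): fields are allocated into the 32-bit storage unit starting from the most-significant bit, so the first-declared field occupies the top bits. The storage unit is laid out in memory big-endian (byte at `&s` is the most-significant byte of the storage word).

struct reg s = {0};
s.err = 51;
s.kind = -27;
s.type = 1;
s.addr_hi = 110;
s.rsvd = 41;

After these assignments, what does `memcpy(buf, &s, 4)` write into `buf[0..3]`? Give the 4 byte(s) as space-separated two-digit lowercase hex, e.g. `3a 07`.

[24+:8] err=51 & 0xff = 0x33; word=0x33000000
[15+:9] kind=-27 & 0x1ff = 0x1e5; word=0x33f28000
[14+:1] type=1 & 0x1 = 0x1; word=0x33f2c000
[6+:8] addr_hi=110 & 0xff = 0x6e; word=0x33f2db80
[0+:6] rsvd=41 & 0x3f = 0x29; word=0x33f2dba9
word = 0x33f2dba9 → big-endian bytes:
  [0]=0x33  [1]=0xf2  [2]=0xdb  [3]=0xa9

33 f2 db a9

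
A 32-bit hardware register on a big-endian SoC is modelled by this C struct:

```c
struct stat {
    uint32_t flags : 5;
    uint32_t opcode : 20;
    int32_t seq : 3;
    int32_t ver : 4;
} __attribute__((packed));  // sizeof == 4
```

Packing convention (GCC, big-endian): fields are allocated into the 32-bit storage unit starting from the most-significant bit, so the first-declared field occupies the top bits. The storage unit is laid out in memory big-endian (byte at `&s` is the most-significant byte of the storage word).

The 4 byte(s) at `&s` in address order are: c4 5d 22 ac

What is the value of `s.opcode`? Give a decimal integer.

[0]=0xc4 [1]=0x5d [2]=0x22 [3]=0xac (big-endian) → word 0xc45d22ac
flags [27+:5] = (word>>27) & 0x1f = 24
opcode [7+:20] = (word>>7) & 0xfffff = 571973  ←
seq [4+:3] = (word>>4) & 0x7 = 2
ver [0+:4] = (word>>0) & 0xf = 12

571973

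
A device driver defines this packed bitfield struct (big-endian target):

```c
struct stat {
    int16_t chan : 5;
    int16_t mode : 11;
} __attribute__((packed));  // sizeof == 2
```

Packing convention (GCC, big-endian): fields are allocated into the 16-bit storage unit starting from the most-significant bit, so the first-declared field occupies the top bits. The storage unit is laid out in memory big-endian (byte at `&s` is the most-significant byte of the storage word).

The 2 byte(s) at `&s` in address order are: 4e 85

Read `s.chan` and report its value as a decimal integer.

[0]=0x4e [1]=0x85 (big-endian) → word 0x4e85
chan [11+:5] = (word>>11) & 0x1f = 9  ←
mode [0+:11] = (word>>0) & 0x7ff = 1669
chan signed 5b, MSB=0: value = 9

9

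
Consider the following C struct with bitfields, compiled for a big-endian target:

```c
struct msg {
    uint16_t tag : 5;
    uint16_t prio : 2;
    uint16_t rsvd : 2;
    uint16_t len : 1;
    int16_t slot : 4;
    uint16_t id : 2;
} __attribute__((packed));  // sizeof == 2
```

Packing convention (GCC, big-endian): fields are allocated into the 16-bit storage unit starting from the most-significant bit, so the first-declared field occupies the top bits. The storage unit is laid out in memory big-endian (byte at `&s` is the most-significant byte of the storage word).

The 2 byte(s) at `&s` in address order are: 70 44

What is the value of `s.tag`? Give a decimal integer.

14

[0]=0x70 [1]=0x44 (big-endian) → word 0x7044
tag:5 @ bit 11 → (0x7044>>11)&0x1f = 0xe  ←
prio:2 @ bit 9 → (0x7044>>9)&0x3 = 0x0
rsvd:2 @ bit 7 → (0x7044>>7)&0x3 = 0x0
len:1 @ bit 6 → (0x7044>>6)&0x1 = 0x1
slot:4 @ bit 2 → (0x7044>>2)&0xf = 0x1
id:2 @ bit 0 → (0x7044>>0)&0x3 = 0x0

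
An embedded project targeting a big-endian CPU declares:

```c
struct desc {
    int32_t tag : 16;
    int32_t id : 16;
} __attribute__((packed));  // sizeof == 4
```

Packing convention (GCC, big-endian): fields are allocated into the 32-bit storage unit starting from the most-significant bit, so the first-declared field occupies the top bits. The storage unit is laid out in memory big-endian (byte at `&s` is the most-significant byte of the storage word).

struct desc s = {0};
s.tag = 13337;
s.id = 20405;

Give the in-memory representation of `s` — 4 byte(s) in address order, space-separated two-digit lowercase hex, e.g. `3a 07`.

34 19 4f b5

tag (16b) val=13337 bits=0x3419 at bit 16: 0x34190000
id (16b) val=20405 bits=0x4fb5 at bit 0: 0x34194fb5
word = 0x34194fb5 → big-endian bytes:
  [0]=0x34  [1]=0x19  [2]=0x4f  [3]=0xb5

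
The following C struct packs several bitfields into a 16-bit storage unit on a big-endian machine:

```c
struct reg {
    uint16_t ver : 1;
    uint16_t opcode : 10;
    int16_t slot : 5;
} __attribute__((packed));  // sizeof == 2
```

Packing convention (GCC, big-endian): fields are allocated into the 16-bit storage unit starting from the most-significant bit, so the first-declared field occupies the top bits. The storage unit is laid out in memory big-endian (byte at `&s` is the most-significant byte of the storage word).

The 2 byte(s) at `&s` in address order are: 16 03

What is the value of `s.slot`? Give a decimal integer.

3

[0]=0x16 [1]=0x03 (big-endian) → word 0x1603
ver:1 @ bit 15 → (0x1603>>15)&0x1 = 0x0
opcode:10 @ bit 5 → (0x1603>>5)&0x3ff = 0xb0
slot:5 @ bit 0 → (0x1603>>0)&0x1f = 0x3  ←
slot signed 5b, MSB=0: value = 3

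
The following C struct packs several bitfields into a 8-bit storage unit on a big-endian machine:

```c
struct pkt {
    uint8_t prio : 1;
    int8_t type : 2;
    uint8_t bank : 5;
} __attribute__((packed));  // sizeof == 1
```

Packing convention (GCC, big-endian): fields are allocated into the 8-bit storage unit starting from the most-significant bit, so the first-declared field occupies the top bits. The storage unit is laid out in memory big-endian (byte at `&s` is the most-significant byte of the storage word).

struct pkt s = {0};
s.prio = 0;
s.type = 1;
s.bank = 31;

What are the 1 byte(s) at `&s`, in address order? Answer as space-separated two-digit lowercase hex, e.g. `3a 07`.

3f

[7+:1] prio=0 & 0x1 = 0x0; word=0x00
[5+:2] type=1 & 0x3 = 0x1; word=0x20
[0+:5] bank=31 & 0x1f = 0x1f; word=0x3f
word = 0x3f → big-endian bytes:
  [0]=0x3f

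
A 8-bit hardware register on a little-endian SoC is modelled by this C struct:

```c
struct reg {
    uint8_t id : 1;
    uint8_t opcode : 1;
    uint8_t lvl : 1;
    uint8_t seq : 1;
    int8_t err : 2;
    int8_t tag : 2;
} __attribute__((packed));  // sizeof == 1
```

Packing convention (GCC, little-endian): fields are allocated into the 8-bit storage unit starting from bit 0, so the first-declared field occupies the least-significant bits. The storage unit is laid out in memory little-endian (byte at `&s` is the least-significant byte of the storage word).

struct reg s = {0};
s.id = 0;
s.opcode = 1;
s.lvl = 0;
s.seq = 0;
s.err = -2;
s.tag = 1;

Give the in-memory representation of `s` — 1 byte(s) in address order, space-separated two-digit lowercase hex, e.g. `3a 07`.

[0+:1] id=0 & 0x1 = 0x0; word=0x00
[1+:1] opcode=1 & 0x1 = 0x1; word=0x02
[2+:1] lvl=0 & 0x1 = 0x0; word=0x02
[3+:1] seq=0 & 0x1 = 0x0; word=0x02
[4+:2] err=-2 & 0x3 = 0x2; word=0x22
[6+:2] tag=1 & 0x3 = 0x1; word=0x62
word = 0x62 → little-endian bytes:
  [0]=0x62

62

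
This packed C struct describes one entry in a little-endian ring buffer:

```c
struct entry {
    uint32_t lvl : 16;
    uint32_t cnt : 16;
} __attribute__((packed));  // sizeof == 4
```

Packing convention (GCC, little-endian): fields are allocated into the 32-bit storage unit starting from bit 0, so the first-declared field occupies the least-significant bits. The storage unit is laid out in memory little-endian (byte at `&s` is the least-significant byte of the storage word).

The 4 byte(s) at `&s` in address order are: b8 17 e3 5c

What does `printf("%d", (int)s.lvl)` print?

6072

[0]=0xb8 [1]=0x17 [2]=0xe3 [3]=0x5c (little-endian) → word 0x5ce317b8
lvl [0+:16] = (word>>0) & 0xffff = 6072  ←
cnt [16+:16] = (word>>16) & 0xffff = 23779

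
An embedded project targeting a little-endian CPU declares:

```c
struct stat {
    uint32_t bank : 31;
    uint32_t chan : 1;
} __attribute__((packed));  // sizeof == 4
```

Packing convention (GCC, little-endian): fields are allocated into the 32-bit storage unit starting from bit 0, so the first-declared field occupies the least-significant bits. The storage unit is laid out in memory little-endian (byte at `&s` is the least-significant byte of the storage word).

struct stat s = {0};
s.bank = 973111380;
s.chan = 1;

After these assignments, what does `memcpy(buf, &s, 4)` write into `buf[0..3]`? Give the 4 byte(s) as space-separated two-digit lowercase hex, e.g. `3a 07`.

bank (31b) val=973111380 bits=0x3a008054 at bit 0: 0x3a008054
chan (1b) val=1 bits=0x1 at bit 31: 0xba008054
word = 0xba008054 → little-endian bytes:
  [0]=0x54  [1]=0x80  [2]=0x00  [3]=0xba

54 80 00 ba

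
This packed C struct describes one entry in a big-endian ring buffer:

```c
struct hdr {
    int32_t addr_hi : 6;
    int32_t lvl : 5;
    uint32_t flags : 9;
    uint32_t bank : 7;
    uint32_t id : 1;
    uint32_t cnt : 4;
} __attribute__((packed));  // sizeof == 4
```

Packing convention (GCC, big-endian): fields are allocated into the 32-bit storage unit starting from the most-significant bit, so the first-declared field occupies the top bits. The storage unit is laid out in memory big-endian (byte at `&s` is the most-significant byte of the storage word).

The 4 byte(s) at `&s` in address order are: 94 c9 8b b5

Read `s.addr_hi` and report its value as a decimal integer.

-27

[0]=0x94 [1]=0xc9 [2]=0x8b [3]=0xb5 (big-endian) → word 0x94c98bb5
addr_hi [26+:6] = (word>>26) & 0x3f = 37  ←
lvl [21+:5] = (word>>21) & 0x1f = 6
flags [12+:9] = (word>>12) & 0x1ff = 152
bank [5+:7] = (word>>5) & 0x7f = 93
id [4+:1] = (word>>4) & 0x1 = 1
cnt [0+:4] = (word>>0) & 0xf = 5
addr_hi signed 6b, MSB=1: 37 - 64 = -27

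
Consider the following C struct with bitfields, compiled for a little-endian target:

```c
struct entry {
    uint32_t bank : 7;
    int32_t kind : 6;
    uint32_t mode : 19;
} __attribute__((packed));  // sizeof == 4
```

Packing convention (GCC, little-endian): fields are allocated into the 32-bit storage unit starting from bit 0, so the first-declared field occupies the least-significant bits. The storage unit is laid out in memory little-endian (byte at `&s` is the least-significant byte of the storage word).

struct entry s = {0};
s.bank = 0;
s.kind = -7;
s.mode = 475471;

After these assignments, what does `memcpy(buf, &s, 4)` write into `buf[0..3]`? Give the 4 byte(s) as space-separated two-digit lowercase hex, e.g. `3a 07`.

80 fc 29 e8

bank (7b) val=0 bits=0x0 at bit 0: 0x00000000
kind (6b) val=-7 bits=0x39 at bit 7: 0x00001c80
mode (19b) val=475471 bits=0x7414f at bit 13: 0xe829fc80
word = 0xe829fc80 → little-endian bytes:
  [0]=0x80  [1]=0xfc  [2]=0x29  [3]=0xe8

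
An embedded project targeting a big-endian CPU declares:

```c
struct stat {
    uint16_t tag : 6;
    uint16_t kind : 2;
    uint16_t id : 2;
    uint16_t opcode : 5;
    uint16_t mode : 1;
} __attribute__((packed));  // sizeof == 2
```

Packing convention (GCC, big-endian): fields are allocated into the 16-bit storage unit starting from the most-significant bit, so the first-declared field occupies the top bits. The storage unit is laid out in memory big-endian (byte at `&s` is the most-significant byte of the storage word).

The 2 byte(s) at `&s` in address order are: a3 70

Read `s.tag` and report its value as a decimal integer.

40

[0]=0xa3 [1]=0x70 (big-endian) → word 0xa370
tag [10+:6] = (word>>10) & 0x3f = 40  ←
kind [8+:2] = (word>>8) & 0x3 = 3
id [6+:2] = (word>>6) & 0x3 = 1
opcode [1+:5] = (word>>1) & 0x1f = 24
mode [0+:1] = (word>>0) & 0x1 = 0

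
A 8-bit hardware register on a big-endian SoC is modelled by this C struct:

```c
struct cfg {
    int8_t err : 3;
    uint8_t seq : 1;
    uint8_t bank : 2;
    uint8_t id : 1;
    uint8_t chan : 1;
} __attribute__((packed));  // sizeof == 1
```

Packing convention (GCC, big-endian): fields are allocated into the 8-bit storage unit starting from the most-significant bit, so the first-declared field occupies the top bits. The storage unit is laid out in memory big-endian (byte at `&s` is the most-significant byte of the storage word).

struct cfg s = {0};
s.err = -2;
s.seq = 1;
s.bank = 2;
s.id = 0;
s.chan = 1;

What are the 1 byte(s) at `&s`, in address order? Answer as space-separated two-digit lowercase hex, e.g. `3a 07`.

err (3b) val=-2 bits=0x6 at bit 5: 0xc0
seq (1b) val=1 bits=0x1 at bit 4: 0xd0
bank (2b) val=2 bits=0x2 at bit 2: 0xd8
id (1b) val=0 bits=0x0 at bit 1: 0xd8
chan (1b) val=1 bits=0x1 at bit 0: 0xd9
word = 0xd9 → big-endian bytes:
  [0]=0xd9

d9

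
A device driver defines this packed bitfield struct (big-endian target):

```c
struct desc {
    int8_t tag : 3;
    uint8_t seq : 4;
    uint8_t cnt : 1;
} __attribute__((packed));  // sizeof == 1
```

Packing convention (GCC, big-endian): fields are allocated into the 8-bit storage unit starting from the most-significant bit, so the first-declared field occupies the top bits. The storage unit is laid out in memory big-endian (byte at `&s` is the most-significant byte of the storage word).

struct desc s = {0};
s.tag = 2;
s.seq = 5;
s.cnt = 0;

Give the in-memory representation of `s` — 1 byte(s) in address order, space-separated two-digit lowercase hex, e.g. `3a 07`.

4a

tag:3 = 2 → 0x2 << 5 → word 0x40
seq:4 = 5 → 0x5 << 1 → word 0x4a
cnt:1 = 0 → 0x0 << 0 → word 0x4a
word = 0x4a → big-endian bytes:
  [0]=0x4a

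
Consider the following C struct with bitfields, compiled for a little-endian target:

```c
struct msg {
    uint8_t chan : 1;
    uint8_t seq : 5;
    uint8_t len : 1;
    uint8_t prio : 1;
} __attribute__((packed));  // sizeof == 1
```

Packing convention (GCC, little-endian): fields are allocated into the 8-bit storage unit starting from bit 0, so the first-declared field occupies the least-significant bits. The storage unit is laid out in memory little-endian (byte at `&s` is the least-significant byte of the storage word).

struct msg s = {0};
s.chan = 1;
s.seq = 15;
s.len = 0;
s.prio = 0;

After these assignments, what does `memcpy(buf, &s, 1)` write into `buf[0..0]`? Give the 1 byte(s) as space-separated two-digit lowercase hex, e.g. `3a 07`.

1f

[0+:1] chan=1 & 0x1 = 0x1; word=0x01
[1+:5] seq=15 & 0x1f = 0xf; word=0x1f
[6+:1] len=0 & 0x1 = 0x0; word=0x1f
[7+:1] prio=0 & 0x1 = 0x0; word=0x1f
word = 0x1f → little-endian bytes:
  [0]=0x1f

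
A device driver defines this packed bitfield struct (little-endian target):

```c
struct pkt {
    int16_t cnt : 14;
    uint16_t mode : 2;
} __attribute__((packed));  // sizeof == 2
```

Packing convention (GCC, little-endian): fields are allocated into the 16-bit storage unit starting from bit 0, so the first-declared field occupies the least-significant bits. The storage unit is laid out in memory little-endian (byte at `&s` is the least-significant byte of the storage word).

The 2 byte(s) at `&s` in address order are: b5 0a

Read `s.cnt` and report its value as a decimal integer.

[0]=0xb5 [1]=0x0a (little-endian) → word 0x0ab5
cnt:14 @ bit 0 → (0x0ab5>>0)&0x3fff = 0xab5  ←
mode:2 @ bit 14 → (0x0ab5>>14)&0x3 = 0x0
cnt signed 14b, MSB=0: value = 2741

2741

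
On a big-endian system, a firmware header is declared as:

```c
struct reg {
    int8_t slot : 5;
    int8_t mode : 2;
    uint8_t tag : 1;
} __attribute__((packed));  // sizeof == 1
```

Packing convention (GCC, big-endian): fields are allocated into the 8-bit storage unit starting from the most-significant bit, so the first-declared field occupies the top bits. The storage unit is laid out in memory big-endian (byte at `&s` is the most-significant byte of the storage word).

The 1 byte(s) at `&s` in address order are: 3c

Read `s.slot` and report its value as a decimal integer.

7

[0]=0x3c (big-endian) → word 0x3c
slot [3+:5] = (word>>3) & 0x1f = 7  ←
mode [1+:2] = (word>>1) & 0x3 = 2
tag [0+:1] = (word>>0) & 0x1 = 0
slot signed 5b, MSB=0: value = 7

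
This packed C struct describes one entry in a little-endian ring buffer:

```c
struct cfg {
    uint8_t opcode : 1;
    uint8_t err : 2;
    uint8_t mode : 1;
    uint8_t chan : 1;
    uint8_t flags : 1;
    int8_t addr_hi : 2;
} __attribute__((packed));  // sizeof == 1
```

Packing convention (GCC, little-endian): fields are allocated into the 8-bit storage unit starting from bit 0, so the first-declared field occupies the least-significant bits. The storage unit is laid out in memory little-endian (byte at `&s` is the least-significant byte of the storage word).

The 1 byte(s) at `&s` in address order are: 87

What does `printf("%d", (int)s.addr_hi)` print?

-2

[0]=0x87 (little-endian) → word 0x87
opcode:1 @ bit 0 → (0x87>>0)&0x1 = 0x1
err:2 @ bit 1 → (0x87>>1)&0x3 = 0x3
mode:1 @ bit 3 → (0x87>>3)&0x1 = 0x0
chan:1 @ bit 4 → (0x87>>4)&0x1 = 0x0
flags:1 @ bit 5 → (0x87>>5)&0x1 = 0x0
addr_hi:2 @ bit 6 → (0x87>>6)&0x3 = 0x2  ←
addr_hi signed 2b, MSB=1: 2 - 4 = -2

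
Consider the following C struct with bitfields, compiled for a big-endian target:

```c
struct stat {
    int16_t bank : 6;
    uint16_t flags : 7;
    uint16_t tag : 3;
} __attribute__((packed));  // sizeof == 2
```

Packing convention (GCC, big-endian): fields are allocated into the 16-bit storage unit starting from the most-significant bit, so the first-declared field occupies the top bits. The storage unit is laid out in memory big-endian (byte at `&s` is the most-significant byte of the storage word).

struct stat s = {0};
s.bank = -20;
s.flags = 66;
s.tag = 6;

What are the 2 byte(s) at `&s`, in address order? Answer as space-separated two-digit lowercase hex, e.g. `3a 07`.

b2 16

[10+:6] bank=-20 & 0x3f = 0x2c; word=0xb000
[3+:7] flags=66 & 0x7f = 0x42; word=0xb210
[0+:3] tag=6 & 0x7 = 0x6; word=0xb216
word = 0xb216 → big-endian bytes:
  [0]=0xb2  [1]=0x16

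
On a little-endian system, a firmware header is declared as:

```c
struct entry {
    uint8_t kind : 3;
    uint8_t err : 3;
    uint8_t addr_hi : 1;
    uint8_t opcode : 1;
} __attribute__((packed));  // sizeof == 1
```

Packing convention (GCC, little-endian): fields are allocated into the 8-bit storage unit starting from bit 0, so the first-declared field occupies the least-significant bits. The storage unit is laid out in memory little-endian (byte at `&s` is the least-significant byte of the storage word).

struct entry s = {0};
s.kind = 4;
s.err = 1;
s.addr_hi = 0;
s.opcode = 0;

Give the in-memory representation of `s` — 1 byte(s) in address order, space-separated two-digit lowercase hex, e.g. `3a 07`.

[0+:3] kind=4 & 0x7 = 0x4; word=0x04
[3+:3] err=1 & 0x7 = 0x1; word=0x0c
[6+:1] addr_hi=0 & 0x1 = 0x0; word=0x0c
[7+:1] opcode=0 & 0x1 = 0x0; word=0x0c
word = 0x0c → little-endian bytes:
  [0]=0x0c

0c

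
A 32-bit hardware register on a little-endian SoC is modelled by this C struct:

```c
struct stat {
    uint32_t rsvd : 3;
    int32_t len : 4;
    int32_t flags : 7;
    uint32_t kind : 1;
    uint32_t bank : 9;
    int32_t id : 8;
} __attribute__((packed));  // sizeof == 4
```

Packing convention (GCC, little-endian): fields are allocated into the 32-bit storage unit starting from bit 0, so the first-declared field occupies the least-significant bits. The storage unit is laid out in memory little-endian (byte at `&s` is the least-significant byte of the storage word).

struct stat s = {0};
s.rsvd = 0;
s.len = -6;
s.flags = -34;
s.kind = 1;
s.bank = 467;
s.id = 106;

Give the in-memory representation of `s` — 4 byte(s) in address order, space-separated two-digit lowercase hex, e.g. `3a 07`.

[0+:3] rsvd=0 & 0x7 = 0x0; word=0x00000000
[3+:4] len=-6 & 0xf = 0xa; word=0x00000050
[7+:7] flags=-34 & 0x7f = 0x5e; word=0x00002f50
[14+:1] kind=1 & 0x1 = 0x1; word=0x00006f50
[15+:9] bank=467 & 0x1ff = 0x1d3; word=0x00e9ef50
[24+:8] id=106 & 0xff = 0x6a; word=0x6ae9ef50
word = 0x6ae9ef50 → little-endian bytes:
  [0]=0x50  [1]=0xef  [2]=0xe9  [3]=0x6a

50 ef e9 6a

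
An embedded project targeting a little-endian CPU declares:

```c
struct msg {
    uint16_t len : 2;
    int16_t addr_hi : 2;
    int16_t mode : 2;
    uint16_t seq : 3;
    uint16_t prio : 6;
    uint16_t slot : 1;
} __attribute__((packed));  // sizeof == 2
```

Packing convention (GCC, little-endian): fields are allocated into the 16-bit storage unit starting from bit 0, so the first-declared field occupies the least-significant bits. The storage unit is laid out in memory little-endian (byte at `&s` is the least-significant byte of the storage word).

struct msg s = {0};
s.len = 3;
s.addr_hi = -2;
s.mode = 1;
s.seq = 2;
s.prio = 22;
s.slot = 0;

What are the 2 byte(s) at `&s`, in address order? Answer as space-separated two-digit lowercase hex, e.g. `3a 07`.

9b 2c

len:2 = 3 → 0x3 << 0 → word 0x0003
addr_hi:2 = -2 → 0x2 << 2 → word 0x000b
mode:2 = 1 → 0x1 << 4 → word 0x001b
seq:3 = 2 → 0x2 << 6 → word 0x009b
prio:6 = 22 → 0x16 << 9 → word 0x2c9b
slot:1 = 0 → 0x0 << 15 → word 0x2c9b
word = 0x2c9b → little-endian bytes:
  [0]=0x9b  [1]=0x2c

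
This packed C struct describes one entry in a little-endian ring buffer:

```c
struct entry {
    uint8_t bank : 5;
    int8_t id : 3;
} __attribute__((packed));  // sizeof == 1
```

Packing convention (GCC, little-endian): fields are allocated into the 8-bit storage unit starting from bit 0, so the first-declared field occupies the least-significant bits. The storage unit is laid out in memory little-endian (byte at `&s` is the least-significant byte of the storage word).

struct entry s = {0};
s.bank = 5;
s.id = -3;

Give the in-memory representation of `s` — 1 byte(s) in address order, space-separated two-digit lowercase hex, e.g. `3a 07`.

bank:5 = 5 → 0x5 << 0 → word 0x05
id:3 = -3 → 0x5 << 5 → word 0xa5
word = 0xa5 → little-endian bytes:
  [0]=0xa5

a5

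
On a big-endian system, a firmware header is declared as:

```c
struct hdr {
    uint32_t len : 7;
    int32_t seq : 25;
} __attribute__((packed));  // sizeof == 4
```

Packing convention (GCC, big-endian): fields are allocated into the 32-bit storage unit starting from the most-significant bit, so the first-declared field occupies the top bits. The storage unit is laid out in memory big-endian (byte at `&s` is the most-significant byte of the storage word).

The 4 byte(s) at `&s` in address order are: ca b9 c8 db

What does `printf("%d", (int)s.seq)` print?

[0]=0xca [1]=0xb9 [2]=0xc8 [3]=0xdb (big-endian) → word 0xcab9c8db
len [25+:7] = (word>>25) & 0x7f = 101
seq [0+:25] = (word>>0) & 0x1ffffff = 12175579  ←
seq signed 25b, MSB=0: value = 12175579

12175579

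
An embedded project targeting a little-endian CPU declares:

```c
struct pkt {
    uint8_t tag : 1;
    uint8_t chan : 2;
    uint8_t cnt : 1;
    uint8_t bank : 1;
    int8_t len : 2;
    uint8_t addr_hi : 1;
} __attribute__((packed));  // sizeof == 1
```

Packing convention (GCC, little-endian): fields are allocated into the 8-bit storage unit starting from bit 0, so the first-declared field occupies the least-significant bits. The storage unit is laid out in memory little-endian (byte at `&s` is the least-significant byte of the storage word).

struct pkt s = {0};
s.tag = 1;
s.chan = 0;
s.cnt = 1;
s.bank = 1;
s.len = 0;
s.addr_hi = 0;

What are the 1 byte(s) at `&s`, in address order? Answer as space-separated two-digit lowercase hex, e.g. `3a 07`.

19

tag (1b) val=1 bits=0x1 at bit 0: 0x01
chan (2b) val=0 bits=0x0 at bit 1: 0x01
cnt (1b) val=1 bits=0x1 at bit 3: 0x09
bank (1b) val=1 bits=0x1 at bit 4: 0x19
len (2b) val=0 bits=0x0 at bit 5: 0x19
addr_hi (1b) val=0 bits=0x0 at bit 7: 0x19
word = 0x19 → little-endian bytes:
  [0]=0x19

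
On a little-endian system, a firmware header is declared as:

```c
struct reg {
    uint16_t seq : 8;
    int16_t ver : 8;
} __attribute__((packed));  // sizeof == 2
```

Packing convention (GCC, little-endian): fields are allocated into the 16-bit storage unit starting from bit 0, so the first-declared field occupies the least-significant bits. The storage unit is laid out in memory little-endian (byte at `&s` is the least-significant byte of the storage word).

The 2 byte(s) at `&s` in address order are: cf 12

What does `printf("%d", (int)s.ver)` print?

18

[0]=0xcf [1]=0x12 (little-endian) → word 0x12cf
seq [0+:8] = (word>>0) & 0xff = 207
ver [8+:8] = (word>>8) & 0xff = 18  ←
ver signed 8b, MSB=0: value = 18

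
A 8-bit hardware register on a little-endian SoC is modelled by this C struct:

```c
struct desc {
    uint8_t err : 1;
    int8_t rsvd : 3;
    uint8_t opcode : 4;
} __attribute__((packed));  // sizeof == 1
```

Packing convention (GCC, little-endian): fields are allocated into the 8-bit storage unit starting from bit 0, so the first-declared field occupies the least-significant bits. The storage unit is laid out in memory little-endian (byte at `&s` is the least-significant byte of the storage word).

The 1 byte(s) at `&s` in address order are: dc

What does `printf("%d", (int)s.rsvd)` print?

[0]=0xdc (little-endian) → word 0xdc
err:1 @ bit 0 → (0xdc>>0)&0x1 = 0x0
rsvd:3 @ bit 1 → (0xdc>>1)&0x7 = 0x6  ←
opcode:4 @ bit 4 → (0xdc>>4)&0xf = 0xd
rsvd signed 3b, MSB=1: 6 - 8 = -2

-2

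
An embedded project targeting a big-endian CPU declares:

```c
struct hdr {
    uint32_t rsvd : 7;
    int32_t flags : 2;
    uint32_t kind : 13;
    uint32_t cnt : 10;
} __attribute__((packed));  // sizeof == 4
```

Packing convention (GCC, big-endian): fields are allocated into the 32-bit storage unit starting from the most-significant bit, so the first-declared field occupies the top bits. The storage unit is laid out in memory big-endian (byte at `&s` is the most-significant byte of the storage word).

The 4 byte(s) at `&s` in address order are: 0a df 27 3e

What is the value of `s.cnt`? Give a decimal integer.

[0]=0x0a [1]=0xdf [2]=0x27 [3]=0x3e (big-endian) → word 0x0adf273e
rsvd:7 @ bit 25 → (0x0adf273e>>25)&0x7f = 0x5
flags:2 @ bit 23 → (0x0adf273e>>23)&0x3 = 0x1
kind:13 @ bit 10 → (0x0adf273e>>10)&0x1fff = 0x17c9
cnt:10 @ bit 0 → (0x0adf273e>>0)&0x3ff = 0x33e  ←

830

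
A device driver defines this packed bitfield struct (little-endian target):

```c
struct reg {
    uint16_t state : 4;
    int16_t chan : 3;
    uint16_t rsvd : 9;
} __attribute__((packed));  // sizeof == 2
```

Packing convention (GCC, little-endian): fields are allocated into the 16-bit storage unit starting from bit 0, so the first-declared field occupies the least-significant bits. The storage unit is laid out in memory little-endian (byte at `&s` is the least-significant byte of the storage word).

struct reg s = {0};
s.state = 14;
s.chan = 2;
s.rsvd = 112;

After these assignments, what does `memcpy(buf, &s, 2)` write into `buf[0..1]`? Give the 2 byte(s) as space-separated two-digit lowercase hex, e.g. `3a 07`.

[0+:4] state=14 & 0xf = 0xe; word=0x000e
[4+:3] chan=2 & 0x7 = 0x2; word=0x002e
[7+:9] rsvd=112 & 0x1ff = 0x70; word=0x382e
word = 0x382e → little-endian bytes:
  [0]=0x2e  [1]=0x38

2e 38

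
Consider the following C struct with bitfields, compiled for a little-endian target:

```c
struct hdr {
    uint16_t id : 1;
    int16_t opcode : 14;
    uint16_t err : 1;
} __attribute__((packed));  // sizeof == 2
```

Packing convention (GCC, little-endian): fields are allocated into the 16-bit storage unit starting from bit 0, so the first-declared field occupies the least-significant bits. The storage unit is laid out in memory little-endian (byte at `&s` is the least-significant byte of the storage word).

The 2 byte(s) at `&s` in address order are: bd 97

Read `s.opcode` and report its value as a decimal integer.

[0]=0xbd [1]=0x97 (little-endian) → word 0x97bd
id [0+:1] = (word>>0) & 0x1 = 1
opcode [1+:14] = (word>>1) & 0x3fff = 3038  ←
err [15+:1] = (word>>15) & 0x1 = 1
opcode signed 14b, MSB=0: value = 3038

3038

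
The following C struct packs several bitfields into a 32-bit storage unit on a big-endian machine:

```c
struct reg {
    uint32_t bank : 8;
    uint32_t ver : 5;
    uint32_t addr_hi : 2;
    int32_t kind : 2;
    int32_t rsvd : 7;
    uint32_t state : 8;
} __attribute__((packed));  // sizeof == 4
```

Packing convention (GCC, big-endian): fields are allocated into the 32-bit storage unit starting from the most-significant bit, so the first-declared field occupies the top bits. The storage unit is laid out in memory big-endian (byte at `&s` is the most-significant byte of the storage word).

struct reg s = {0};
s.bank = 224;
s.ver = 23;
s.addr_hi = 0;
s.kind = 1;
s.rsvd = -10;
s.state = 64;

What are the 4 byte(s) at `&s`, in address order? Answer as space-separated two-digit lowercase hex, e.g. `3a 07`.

e0 b8 f6 40

bank (8b) val=224 bits=0xe0 at bit 24: 0xe0000000
ver (5b) val=23 bits=0x17 at bit 19: 0xe0b80000
addr_hi (2b) val=0 bits=0x0 at bit 17: 0xe0b80000
kind (2b) val=1 bits=0x1 at bit 15: 0xe0b88000
rsvd (7b) val=-10 bits=0x76 at bit 8: 0xe0b8f600
state (8b) val=64 bits=0x40 at bit 0: 0xe0b8f640
word = 0xe0b8f640 → big-endian bytes:
  [0]=0xe0  [1]=0xb8  [2]=0xf6  [3]=0x40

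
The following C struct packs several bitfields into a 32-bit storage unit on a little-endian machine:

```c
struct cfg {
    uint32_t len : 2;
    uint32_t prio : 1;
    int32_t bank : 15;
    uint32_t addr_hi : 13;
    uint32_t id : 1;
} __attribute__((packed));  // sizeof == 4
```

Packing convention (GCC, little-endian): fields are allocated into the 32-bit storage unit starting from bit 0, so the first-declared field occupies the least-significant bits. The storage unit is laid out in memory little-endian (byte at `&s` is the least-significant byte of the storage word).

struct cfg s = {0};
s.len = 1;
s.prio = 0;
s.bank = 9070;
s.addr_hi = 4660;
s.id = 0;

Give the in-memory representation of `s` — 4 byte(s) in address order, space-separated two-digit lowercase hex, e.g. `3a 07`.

len:2 = 1 → 0x1 << 0 → word 0x00000001
prio:1 = 0 → 0x0 << 2 → word 0x00000001
bank:15 = 9070 → 0x236e << 3 → word 0x00011b71
addr_hi:13 = 4660 → 0x1234 << 18 → word 0x48d11b71
id:1 = 0 → 0x0 << 31 → word 0x48d11b71
word = 0x48d11b71 → little-endian bytes:
  [0]=0x71  [1]=0x1b  [2]=0xd1  [3]=0x48

71 1b d1 48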